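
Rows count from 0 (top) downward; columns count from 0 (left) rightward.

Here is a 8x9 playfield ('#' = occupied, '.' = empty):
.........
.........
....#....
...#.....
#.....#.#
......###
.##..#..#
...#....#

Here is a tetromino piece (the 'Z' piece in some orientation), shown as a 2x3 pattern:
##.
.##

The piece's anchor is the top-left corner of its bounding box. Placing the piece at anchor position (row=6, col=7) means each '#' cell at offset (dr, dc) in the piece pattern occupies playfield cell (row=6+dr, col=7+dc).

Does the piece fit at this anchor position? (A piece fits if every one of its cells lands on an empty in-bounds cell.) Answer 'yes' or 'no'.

Check each piece cell at anchor (6, 7):
  offset (0,0) -> (6,7): empty -> OK
  offset (0,1) -> (6,8): occupied ('#') -> FAIL
  offset (1,1) -> (7,8): occupied ('#') -> FAIL
  offset (1,2) -> (7,9): out of bounds -> FAIL
All cells valid: no

Answer: no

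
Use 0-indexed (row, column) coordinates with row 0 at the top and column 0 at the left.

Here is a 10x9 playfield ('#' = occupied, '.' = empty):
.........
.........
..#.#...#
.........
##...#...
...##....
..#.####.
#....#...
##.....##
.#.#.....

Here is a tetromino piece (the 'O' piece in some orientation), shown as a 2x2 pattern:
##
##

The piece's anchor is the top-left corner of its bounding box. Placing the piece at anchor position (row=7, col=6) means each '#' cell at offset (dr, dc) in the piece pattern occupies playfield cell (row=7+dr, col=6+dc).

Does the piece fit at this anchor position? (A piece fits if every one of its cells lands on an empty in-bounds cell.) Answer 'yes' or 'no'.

Answer: no

Derivation:
Check each piece cell at anchor (7, 6):
  offset (0,0) -> (7,6): empty -> OK
  offset (0,1) -> (7,7): empty -> OK
  offset (1,0) -> (8,6): empty -> OK
  offset (1,1) -> (8,7): occupied ('#') -> FAIL
All cells valid: no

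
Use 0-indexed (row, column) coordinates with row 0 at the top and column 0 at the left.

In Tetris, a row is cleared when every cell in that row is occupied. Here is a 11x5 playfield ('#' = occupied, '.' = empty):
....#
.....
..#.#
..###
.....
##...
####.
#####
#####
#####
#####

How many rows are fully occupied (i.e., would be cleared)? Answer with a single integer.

Answer: 4

Derivation:
Check each row:
  row 0: 4 empty cells -> not full
  row 1: 5 empty cells -> not full
  row 2: 3 empty cells -> not full
  row 3: 2 empty cells -> not full
  row 4: 5 empty cells -> not full
  row 5: 3 empty cells -> not full
  row 6: 1 empty cell -> not full
  row 7: 0 empty cells -> FULL (clear)
  row 8: 0 empty cells -> FULL (clear)
  row 9: 0 empty cells -> FULL (clear)
  row 10: 0 empty cells -> FULL (clear)
Total rows cleared: 4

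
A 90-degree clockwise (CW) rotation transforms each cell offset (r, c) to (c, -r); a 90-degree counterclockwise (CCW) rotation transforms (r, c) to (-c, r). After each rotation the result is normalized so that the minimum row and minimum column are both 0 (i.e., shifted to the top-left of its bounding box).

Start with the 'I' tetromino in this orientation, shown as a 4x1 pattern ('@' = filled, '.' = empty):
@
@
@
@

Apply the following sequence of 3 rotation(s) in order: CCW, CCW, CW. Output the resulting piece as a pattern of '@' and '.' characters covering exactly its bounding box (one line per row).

Answer: @@@@

Derivation:
Start:
@
@
@
@
After rotation 1 (CCW):
@@@@
After rotation 2 (CCW):
@
@
@
@
After rotation 3 (CW):
@@@@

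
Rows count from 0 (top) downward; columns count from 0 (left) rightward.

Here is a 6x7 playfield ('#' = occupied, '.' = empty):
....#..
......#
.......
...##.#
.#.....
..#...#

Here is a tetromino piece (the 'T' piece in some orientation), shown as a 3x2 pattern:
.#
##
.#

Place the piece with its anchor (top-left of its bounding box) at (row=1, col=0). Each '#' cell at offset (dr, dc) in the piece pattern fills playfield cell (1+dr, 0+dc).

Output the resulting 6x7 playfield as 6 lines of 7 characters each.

Answer: ....#..
.#....#
##.....
.#.##.#
.#.....
..#...#

Derivation:
Fill (1+0,0+1) = (1,1)
Fill (1+1,0+0) = (2,0)
Fill (1+1,0+1) = (2,1)
Fill (1+2,0+1) = (3,1)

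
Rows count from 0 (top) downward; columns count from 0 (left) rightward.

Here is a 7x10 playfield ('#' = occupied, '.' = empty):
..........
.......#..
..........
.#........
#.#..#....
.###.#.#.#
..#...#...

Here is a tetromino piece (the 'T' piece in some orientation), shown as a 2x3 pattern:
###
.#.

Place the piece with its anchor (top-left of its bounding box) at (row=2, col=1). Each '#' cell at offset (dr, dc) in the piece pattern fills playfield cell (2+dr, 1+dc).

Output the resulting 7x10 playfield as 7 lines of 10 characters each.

Fill (2+0,1+0) = (2,1)
Fill (2+0,1+1) = (2,2)
Fill (2+0,1+2) = (2,3)
Fill (2+1,1+1) = (3,2)

Answer: ..........
.......#..
.###......
.##.......
#.#..#....
.###.#.#.#
..#...#...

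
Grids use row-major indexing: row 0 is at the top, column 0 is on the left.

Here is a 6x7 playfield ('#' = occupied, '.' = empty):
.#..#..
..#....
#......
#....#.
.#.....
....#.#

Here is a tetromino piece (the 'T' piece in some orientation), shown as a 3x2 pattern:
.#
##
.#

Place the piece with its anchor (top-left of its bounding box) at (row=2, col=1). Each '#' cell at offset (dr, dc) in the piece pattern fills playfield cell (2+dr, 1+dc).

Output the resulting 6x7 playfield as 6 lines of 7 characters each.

Fill (2+0,1+1) = (2,2)
Fill (2+1,1+0) = (3,1)
Fill (2+1,1+1) = (3,2)
Fill (2+2,1+1) = (4,2)

Answer: .#..#..
..#....
#.#....
###..#.
.##....
....#.#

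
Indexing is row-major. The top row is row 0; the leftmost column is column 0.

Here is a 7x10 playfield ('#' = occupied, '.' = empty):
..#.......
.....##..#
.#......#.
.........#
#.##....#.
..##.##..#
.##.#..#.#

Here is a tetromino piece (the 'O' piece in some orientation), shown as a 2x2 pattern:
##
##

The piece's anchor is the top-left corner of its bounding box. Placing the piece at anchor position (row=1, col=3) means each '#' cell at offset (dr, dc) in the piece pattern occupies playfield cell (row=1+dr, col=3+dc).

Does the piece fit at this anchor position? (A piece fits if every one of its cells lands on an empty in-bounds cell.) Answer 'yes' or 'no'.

Answer: yes

Derivation:
Check each piece cell at anchor (1, 3):
  offset (0,0) -> (1,3): empty -> OK
  offset (0,1) -> (1,4): empty -> OK
  offset (1,0) -> (2,3): empty -> OK
  offset (1,1) -> (2,4): empty -> OK
All cells valid: yes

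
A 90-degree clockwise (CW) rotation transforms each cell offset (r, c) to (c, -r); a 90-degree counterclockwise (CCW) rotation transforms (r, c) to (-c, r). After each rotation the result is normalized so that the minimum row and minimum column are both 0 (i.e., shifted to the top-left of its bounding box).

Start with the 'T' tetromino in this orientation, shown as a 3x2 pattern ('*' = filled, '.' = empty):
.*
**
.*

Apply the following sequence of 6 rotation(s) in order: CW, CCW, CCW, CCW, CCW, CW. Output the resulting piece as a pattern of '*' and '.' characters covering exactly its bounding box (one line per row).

Start:
.*
**
.*
After rotation 1 (CW):
.*.
***
After rotation 2 (CCW):
.*
**
.*
After rotation 3 (CCW):
***
.*.
After rotation 4 (CCW):
*.
**
*.
After rotation 5 (CCW):
.*.
***
After rotation 6 (CW):
*.
**
*.

Answer: *.
**
*.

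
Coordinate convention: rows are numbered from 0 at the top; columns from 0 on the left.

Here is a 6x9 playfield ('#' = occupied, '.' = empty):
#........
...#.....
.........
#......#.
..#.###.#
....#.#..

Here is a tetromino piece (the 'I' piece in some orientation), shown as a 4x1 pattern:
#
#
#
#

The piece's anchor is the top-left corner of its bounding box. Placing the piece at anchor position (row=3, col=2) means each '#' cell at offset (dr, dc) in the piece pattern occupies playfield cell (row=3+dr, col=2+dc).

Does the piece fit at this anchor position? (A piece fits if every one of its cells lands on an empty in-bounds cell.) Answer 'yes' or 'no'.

Answer: no

Derivation:
Check each piece cell at anchor (3, 2):
  offset (0,0) -> (3,2): empty -> OK
  offset (1,0) -> (4,2): occupied ('#') -> FAIL
  offset (2,0) -> (5,2): empty -> OK
  offset (3,0) -> (6,2): out of bounds -> FAIL
All cells valid: no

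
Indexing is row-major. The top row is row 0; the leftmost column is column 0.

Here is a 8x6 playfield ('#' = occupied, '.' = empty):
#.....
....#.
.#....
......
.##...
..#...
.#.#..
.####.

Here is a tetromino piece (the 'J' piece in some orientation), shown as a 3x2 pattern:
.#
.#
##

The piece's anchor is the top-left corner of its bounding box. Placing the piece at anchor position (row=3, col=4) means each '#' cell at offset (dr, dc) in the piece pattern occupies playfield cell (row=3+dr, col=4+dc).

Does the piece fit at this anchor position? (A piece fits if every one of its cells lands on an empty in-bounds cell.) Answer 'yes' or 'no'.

Answer: yes

Derivation:
Check each piece cell at anchor (3, 4):
  offset (0,1) -> (3,5): empty -> OK
  offset (1,1) -> (4,5): empty -> OK
  offset (2,0) -> (5,4): empty -> OK
  offset (2,1) -> (5,5): empty -> OK
All cells valid: yes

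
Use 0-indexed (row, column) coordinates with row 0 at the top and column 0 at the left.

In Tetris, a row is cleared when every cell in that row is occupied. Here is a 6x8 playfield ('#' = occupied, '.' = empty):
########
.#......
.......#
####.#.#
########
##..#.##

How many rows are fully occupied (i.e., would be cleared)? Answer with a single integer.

Answer: 2

Derivation:
Check each row:
  row 0: 0 empty cells -> FULL (clear)
  row 1: 7 empty cells -> not full
  row 2: 7 empty cells -> not full
  row 3: 2 empty cells -> not full
  row 4: 0 empty cells -> FULL (clear)
  row 5: 3 empty cells -> not full
Total rows cleared: 2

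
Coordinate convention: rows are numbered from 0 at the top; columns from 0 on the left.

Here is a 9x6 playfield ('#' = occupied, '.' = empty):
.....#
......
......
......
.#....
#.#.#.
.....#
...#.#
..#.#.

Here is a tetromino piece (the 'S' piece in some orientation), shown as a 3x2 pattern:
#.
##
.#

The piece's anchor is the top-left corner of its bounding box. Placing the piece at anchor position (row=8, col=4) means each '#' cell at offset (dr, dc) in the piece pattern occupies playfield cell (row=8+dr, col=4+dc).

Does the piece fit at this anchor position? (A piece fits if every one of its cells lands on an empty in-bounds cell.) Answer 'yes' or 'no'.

Answer: no

Derivation:
Check each piece cell at anchor (8, 4):
  offset (0,0) -> (8,4): occupied ('#') -> FAIL
  offset (1,0) -> (9,4): out of bounds -> FAIL
  offset (1,1) -> (9,5): out of bounds -> FAIL
  offset (2,1) -> (10,5): out of bounds -> FAIL
All cells valid: no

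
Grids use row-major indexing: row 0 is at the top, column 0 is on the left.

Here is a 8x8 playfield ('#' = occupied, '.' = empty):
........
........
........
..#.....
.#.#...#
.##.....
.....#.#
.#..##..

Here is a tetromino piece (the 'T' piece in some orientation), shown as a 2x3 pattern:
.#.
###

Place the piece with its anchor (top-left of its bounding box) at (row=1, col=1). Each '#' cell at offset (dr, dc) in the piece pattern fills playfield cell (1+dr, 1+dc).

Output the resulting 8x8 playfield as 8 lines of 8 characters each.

Fill (1+0,1+1) = (1,2)
Fill (1+1,1+0) = (2,1)
Fill (1+1,1+1) = (2,2)
Fill (1+1,1+2) = (2,3)

Answer: ........
..#.....
.###....
..#.....
.#.#...#
.##.....
.....#.#
.#..##..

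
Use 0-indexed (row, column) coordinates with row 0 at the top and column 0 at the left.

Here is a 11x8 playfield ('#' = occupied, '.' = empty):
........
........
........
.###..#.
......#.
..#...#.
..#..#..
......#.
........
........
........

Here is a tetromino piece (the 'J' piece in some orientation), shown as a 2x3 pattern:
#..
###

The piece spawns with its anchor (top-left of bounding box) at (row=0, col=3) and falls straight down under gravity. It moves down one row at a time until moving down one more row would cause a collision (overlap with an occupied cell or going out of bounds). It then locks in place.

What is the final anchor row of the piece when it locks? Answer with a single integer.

Answer: 1

Derivation:
Spawn at (row=0, col=3). Try each row:
  row 0: fits
  row 1: fits
  row 2: blocked -> lock at row 1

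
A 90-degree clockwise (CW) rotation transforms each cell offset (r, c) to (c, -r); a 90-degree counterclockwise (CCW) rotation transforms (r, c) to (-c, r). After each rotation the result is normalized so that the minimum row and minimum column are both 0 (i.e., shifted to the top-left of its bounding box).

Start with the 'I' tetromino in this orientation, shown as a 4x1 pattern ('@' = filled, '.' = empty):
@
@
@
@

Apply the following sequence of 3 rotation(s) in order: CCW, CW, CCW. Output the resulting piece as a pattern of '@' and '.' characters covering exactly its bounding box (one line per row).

Start:
@
@
@
@
After rotation 1 (CCW):
@@@@
After rotation 2 (CW):
@
@
@
@
After rotation 3 (CCW):
@@@@

Answer: @@@@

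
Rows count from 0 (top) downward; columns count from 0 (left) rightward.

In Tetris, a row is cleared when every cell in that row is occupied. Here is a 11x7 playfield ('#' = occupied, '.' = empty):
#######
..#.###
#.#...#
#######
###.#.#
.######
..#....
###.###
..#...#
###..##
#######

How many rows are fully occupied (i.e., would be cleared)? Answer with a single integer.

Check each row:
  row 0: 0 empty cells -> FULL (clear)
  row 1: 3 empty cells -> not full
  row 2: 4 empty cells -> not full
  row 3: 0 empty cells -> FULL (clear)
  row 4: 2 empty cells -> not full
  row 5: 1 empty cell -> not full
  row 6: 6 empty cells -> not full
  row 7: 1 empty cell -> not full
  row 8: 5 empty cells -> not full
  row 9: 2 empty cells -> not full
  row 10: 0 empty cells -> FULL (clear)
Total rows cleared: 3

Answer: 3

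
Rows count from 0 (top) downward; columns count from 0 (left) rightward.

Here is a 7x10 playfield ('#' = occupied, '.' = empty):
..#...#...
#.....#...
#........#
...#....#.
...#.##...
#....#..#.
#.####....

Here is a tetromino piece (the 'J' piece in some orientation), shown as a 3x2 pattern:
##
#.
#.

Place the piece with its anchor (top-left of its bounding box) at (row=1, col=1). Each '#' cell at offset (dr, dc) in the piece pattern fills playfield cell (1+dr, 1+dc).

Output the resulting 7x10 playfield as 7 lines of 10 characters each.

Fill (1+0,1+0) = (1,1)
Fill (1+0,1+1) = (1,2)
Fill (1+1,1+0) = (2,1)
Fill (1+2,1+0) = (3,1)

Answer: ..#...#...
###...#...
##.......#
.#.#....#.
...#.##...
#....#..#.
#.####....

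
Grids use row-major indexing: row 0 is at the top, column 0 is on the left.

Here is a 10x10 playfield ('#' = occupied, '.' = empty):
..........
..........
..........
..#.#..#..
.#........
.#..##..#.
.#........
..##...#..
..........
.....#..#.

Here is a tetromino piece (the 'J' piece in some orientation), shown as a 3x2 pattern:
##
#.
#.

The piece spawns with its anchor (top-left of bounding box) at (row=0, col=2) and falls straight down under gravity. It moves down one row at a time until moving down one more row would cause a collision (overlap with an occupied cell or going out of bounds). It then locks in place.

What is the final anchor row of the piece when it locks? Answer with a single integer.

Answer: 0

Derivation:
Spawn at (row=0, col=2). Try each row:
  row 0: fits
  row 1: blocked -> lock at row 0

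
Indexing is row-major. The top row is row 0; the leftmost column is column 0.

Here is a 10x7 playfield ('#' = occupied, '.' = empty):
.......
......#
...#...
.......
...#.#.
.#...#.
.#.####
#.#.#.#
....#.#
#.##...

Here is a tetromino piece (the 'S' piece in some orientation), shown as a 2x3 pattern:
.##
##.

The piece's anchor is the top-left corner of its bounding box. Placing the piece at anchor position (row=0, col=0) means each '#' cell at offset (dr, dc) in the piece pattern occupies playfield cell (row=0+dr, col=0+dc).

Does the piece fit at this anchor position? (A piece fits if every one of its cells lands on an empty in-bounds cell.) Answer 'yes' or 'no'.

Answer: yes

Derivation:
Check each piece cell at anchor (0, 0):
  offset (0,1) -> (0,1): empty -> OK
  offset (0,2) -> (0,2): empty -> OK
  offset (1,0) -> (1,0): empty -> OK
  offset (1,1) -> (1,1): empty -> OK
All cells valid: yes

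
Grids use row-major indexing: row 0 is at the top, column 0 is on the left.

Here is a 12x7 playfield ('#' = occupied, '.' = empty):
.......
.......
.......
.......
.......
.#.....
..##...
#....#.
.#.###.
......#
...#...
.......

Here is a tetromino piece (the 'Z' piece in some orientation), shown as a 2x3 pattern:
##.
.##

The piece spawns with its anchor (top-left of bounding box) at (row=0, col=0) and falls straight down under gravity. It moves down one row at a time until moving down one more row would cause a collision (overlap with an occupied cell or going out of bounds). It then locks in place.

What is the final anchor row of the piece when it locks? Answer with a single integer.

Answer: 3

Derivation:
Spawn at (row=0, col=0). Try each row:
  row 0: fits
  row 1: fits
  row 2: fits
  row 3: fits
  row 4: blocked -> lock at row 3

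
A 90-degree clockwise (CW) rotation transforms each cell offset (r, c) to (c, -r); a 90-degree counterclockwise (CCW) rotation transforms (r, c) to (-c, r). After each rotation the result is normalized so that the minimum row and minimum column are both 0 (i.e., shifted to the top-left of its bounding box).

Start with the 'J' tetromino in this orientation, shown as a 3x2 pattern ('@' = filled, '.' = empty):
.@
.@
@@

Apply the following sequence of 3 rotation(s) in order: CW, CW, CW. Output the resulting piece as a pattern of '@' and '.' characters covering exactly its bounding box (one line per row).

Start:
.@
.@
@@
After rotation 1 (CW):
@..
@@@
After rotation 2 (CW):
@@
@.
@.
After rotation 3 (CW):
@@@
..@

Answer: @@@
..@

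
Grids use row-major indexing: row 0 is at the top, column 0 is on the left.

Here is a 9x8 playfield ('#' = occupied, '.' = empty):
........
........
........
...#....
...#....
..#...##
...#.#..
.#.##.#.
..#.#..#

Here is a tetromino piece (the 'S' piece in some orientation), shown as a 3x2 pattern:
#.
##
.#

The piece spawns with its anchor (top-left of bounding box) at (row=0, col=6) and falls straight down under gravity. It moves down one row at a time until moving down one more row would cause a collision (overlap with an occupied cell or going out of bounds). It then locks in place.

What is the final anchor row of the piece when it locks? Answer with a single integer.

Answer: 2

Derivation:
Spawn at (row=0, col=6). Try each row:
  row 0: fits
  row 1: fits
  row 2: fits
  row 3: blocked -> lock at row 2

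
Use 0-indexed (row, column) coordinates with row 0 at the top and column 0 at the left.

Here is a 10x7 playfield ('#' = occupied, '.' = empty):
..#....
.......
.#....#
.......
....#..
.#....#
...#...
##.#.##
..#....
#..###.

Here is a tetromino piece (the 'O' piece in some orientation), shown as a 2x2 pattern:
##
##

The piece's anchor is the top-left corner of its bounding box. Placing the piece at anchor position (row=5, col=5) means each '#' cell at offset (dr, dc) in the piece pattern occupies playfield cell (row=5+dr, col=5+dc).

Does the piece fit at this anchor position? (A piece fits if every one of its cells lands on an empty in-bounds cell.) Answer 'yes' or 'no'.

Check each piece cell at anchor (5, 5):
  offset (0,0) -> (5,5): empty -> OK
  offset (0,1) -> (5,6): occupied ('#') -> FAIL
  offset (1,0) -> (6,5): empty -> OK
  offset (1,1) -> (6,6): empty -> OK
All cells valid: no

Answer: no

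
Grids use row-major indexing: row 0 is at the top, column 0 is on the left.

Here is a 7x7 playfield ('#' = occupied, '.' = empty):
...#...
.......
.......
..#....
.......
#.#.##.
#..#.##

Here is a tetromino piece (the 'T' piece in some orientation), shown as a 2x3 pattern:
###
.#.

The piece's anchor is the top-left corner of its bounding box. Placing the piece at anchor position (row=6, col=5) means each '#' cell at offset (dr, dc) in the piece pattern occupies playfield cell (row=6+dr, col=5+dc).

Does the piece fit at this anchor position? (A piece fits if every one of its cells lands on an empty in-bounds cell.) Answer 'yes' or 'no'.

Check each piece cell at anchor (6, 5):
  offset (0,0) -> (6,5): occupied ('#') -> FAIL
  offset (0,1) -> (6,6): occupied ('#') -> FAIL
  offset (0,2) -> (6,7): out of bounds -> FAIL
  offset (1,1) -> (7,6): out of bounds -> FAIL
All cells valid: no

Answer: no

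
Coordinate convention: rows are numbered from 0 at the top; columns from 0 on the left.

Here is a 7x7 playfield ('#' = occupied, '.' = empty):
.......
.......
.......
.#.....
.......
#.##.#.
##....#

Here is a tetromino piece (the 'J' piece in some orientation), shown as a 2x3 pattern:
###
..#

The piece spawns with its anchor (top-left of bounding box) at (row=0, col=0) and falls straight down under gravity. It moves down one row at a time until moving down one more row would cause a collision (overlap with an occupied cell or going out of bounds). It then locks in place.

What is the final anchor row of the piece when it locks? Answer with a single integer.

Spawn at (row=0, col=0). Try each row:
  row 0: fits
  row 1: fits
  row 2: fits
  row 3: blocked -> lock at row 2

Answer: 2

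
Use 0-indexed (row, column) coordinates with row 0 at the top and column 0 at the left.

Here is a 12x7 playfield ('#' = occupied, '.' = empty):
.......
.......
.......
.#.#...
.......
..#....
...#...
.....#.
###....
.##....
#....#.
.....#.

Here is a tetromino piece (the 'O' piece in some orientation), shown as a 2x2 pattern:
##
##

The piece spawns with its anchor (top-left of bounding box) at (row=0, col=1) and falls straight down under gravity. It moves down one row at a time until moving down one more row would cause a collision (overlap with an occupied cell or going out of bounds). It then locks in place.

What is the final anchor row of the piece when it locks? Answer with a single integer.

Answer: 1

Derivation:
Spawn at (row=0, col=1). Try each row:
  row 0: fits
  row 1: fits
  row 2: blocked -> lock at row 1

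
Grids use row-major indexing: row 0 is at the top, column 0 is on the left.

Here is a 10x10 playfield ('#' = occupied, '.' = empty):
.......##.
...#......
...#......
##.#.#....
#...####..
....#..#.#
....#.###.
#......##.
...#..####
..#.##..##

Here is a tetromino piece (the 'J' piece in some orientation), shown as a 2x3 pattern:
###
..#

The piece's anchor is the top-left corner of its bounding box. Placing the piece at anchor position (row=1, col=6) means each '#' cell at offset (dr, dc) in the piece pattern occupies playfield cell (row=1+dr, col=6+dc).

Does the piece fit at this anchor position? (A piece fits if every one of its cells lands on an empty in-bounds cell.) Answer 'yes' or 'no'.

Check each piece cell at anchor (1, 6):
  offset (0,0) -> (1,6): empty -> OK
  offset (0,1) -> (1,7): empty -> OK
  offset (0,2) -> (1,8): empty -> OK
  offset (1,2) -> (2,8): empty -> OK
All cells valid: yes

Answer: yes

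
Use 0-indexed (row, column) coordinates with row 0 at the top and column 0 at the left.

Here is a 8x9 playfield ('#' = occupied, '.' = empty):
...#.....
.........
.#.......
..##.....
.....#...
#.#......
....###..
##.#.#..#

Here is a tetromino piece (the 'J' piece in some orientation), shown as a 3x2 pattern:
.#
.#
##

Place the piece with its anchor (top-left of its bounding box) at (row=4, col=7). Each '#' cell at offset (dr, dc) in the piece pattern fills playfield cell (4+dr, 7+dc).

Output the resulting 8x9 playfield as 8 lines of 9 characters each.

Fill (4+0,7+1) = (4,8)
Fill (4+1,7+1) = (5,8)
Fill (4+2,7+0) = (6,7)
Fill (4+2,7+1) = (6,8)

Answer: ...#.....
.........
.#.......
..##.....
.....#..#
#.#.....#
....#####
##.#.#..#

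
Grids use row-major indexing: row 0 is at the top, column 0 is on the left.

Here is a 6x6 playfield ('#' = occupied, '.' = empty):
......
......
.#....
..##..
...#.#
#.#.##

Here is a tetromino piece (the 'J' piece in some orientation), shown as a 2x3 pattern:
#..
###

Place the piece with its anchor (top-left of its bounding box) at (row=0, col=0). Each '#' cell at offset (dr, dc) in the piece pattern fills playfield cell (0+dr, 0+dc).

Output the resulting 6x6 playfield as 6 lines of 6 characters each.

Fill (0+0,0+0) = (0,0)
Fill (0+1,0+0) = (1,0)
Fill (0+1,0+1) = (1,1)
Fill (0+1,0+2) = (1,2)

Answer: #.....
###...
.#....
..##..
...#.#
#.#.##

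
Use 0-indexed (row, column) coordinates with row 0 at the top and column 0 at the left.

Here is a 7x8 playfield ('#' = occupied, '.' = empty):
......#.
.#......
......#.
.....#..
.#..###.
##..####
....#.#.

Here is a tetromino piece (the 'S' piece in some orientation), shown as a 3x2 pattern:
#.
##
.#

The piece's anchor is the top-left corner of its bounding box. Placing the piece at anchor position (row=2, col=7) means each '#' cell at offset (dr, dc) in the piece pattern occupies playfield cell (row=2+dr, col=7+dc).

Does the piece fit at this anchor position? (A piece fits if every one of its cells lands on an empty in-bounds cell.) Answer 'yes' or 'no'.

Check each piece cell at anchor (2, 7):
  offset (0,0) -> (2,7): empty -> OK
  offset (1,0) -> (3,7): empty -> OK
  offset (1,1) -> (3,8): out of bounds -> FAIL
  offset (2,1) -> (4,8): out of bounds -> FAIL
All cells valid: no

Answer: no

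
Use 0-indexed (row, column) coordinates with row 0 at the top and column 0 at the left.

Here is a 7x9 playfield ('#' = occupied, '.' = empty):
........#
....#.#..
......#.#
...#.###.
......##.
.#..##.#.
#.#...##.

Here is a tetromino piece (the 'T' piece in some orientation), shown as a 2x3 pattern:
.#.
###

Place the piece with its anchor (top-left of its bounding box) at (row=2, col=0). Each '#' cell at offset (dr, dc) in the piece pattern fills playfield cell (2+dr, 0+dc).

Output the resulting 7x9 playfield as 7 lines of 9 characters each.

Fill (2+0,0+1) = (2,1)
Fill (2+1,0+0) = (3,0)
Fill (2+1,0+1) = (3,1)
Fill (2+1,0+2) = (3,2)

Answer: ........#
....#.#..
.#....#.#
####.###.
......##.
.#..##.#.
#.#...##.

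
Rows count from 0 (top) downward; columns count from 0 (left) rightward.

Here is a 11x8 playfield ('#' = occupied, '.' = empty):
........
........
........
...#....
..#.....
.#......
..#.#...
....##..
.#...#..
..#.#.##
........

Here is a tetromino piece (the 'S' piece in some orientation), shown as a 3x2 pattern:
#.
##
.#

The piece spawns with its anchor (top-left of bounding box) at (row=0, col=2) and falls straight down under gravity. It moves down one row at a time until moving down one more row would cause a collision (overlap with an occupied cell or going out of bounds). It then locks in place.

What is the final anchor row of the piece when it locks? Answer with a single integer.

Answer: 0

Derivation:
Spawn at (row=0, col=2). Try each row:
  row 0: fits
  row 1: blocked -> lock at row 0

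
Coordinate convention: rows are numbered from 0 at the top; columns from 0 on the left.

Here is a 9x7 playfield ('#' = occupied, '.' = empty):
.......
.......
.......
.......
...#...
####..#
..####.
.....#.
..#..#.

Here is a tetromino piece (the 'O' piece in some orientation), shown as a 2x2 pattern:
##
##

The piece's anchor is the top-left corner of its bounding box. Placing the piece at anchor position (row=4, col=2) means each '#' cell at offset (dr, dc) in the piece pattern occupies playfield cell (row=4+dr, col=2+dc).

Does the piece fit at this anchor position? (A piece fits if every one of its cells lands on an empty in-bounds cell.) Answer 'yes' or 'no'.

Answer: no

Derivation:
Check each piece cell at anchor (4, 2):
  offset (0,0) -> (4,2): empty -> OK
  offset (0,1) -> (4,3): occupied ('#') -> FAIL
  offset (1,0) -> (5,2): occupied ('#') -> FAIL
  offset (1,1) -> (5,3): occupied ('#') -> FAIL
All cells valid: no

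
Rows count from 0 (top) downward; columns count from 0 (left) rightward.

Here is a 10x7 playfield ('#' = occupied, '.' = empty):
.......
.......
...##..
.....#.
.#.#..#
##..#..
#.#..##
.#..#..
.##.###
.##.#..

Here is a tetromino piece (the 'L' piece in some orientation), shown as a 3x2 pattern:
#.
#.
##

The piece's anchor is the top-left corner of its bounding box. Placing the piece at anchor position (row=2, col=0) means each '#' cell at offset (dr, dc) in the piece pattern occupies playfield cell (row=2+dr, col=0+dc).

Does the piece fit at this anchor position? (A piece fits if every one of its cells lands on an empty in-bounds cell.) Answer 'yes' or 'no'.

Check each piece cell at anchor (2, 0):
  offset (0,0) -> (2,0): empty -> OK
  offset (1,0) -> (3,0): empty -> OK
  offset (2,0) -> (4,0): empty -> OK
  offset (2,1) -> (4,1): occupied ('#') -> FAIL
All cells valid: no

Answer: no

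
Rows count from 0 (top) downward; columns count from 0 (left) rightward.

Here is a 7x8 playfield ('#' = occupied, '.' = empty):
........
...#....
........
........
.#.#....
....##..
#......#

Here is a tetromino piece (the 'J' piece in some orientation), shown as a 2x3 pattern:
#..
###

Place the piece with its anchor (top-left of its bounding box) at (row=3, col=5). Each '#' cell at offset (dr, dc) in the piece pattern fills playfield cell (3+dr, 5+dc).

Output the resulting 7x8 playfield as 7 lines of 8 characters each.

Answer: ........
...#....
........
.....#..
.#.#.###
....##..
#......#

Derivation:
Fill (3+0,5+0) = (3,5)
Fill (3+1,5+0) = (4,5)
Fill (3+1,5+1) = (4,6)
Fill (3+1,5+2) = (4,7)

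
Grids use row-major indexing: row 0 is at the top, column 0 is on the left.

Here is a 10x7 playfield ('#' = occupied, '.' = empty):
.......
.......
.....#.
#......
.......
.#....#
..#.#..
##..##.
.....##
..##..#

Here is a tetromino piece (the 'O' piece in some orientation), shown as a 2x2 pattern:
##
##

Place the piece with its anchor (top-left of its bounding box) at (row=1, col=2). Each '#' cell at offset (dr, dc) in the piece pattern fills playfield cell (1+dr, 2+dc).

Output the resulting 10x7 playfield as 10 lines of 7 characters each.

Answer: .......
..##...
..##.#.
#......
.......
.#....#
..#.#..
##..##.
.....##
..##..#

Derivation:
Fill (1+0,2+0) = (1,2)
Fill (1+0,2+1) = (1,3)
Fill (1+1,2+0) = (2,2)
Fill (1+1,2+1) = (2,3)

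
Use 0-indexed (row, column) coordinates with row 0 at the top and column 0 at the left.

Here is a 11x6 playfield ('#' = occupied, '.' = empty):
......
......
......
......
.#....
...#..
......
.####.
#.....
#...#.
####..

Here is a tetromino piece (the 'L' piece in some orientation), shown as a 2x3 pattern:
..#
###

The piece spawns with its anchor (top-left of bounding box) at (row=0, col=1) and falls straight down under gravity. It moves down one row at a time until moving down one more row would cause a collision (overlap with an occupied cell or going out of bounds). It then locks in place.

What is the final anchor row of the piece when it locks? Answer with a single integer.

Answer: 2

Derivation:
Spawn at (row=0, col=1). Try each row:
  row 0: fits
  row 1: fits
  row 2: fits
  row 3: blocked -> lock at row 2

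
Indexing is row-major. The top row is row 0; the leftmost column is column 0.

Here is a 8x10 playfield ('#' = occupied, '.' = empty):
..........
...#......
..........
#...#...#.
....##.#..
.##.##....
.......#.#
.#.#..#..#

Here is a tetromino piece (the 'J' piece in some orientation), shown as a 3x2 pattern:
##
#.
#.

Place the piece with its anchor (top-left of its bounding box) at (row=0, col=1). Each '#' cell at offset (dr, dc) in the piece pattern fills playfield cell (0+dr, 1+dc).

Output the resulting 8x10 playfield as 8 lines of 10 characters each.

Fill (0+0,1+0) = (0,1)
Fill (0+0,1+1) = (0,2)
Fill (0+1,1+0) = (1,1)
Fill (0+2,1+0) = (2,1)

Answer: .##.......
.#.#......
.#........
#...#...#.
....##.#..
.##.##....
.......#.#
.#.#..#..#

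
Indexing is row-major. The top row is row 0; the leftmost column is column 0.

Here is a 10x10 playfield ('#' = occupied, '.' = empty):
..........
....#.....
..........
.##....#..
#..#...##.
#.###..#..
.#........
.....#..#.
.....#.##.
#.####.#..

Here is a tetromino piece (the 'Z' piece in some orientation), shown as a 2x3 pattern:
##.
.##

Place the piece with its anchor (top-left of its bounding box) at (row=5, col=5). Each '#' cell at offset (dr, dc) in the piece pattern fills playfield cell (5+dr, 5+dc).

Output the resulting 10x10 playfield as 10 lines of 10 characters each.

Fill (5+0,5+0) = (5,5)
Fill (5+0,5+1) = (5,6)
Fill (5+1,5+1) = (6,6)
Fill (5+1,5+2) = (6,7)

Answer: ..........
....#.....
..........
.##....#..
#..#...##.
#.######..
.#....##..
.....#..#.
.....#.##.
#.####.#..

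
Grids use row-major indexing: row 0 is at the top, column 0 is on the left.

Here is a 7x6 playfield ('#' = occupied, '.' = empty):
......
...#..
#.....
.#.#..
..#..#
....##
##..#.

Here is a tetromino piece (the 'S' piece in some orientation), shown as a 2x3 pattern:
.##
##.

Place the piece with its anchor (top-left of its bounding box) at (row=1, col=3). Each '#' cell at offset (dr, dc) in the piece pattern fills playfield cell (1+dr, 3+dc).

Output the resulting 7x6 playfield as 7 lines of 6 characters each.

Fill (1+0,3+1) = (1,4)
Fill (1+0,3+2) = (1,5)
Fill (1+1,3+0) = (2,3)
Fill (1+1,3+1) = (2,4)

Answer: ......
...###
#..##.
.#.#..
..#..#
....##
##..#.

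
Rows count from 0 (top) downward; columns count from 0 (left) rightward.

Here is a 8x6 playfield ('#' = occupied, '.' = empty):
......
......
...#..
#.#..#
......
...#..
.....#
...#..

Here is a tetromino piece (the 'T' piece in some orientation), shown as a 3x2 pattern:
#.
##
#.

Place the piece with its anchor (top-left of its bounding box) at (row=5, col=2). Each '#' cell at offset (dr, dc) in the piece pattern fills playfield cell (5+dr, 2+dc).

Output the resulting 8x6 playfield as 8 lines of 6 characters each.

Fill (5+0,2+0) = (5,2)
Fill (5+1,2+0) = (6,2)
Fill (5+1,2+1) = (6,3)
Fill (5+2,2+0) = (7,2)

Answer: ......
......
...#..
#.#..#
......
..##..
..##.#
..##..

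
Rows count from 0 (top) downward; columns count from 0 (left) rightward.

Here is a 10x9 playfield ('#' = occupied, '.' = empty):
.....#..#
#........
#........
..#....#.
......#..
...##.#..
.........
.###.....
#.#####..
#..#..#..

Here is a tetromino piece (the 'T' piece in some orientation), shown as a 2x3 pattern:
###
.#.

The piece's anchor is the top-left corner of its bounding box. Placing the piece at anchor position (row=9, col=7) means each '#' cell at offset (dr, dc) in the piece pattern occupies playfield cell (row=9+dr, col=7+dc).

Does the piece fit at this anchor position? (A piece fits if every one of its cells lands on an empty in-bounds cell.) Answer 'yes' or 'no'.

Check each piece cell at anchor (9, 7):
  offset (0,0) -> (9,7): empty -> OK
  offset (0,1) -> (9,8): empty -> OK
  offset (0,2) -> (9,9): out of bounds -> FAIL
  offset (1,1) -> (10,8): out of bounds -> FAIL
All cells valid: no

Answer: no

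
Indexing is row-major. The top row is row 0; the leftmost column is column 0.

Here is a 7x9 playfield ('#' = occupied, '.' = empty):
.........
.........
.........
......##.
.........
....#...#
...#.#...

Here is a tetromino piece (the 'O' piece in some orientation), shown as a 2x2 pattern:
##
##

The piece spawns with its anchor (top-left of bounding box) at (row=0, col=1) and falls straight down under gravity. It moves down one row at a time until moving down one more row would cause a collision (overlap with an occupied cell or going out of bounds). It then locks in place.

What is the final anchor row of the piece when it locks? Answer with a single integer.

Spawn at (row=0, col=1). Try each row:
  row 0: fits
  row 1: fits
  row 2: fits
  row 3: fits
  row 4: fits
  row 5: fits
  row 6: blocked -> lock at row 5

Answer: 5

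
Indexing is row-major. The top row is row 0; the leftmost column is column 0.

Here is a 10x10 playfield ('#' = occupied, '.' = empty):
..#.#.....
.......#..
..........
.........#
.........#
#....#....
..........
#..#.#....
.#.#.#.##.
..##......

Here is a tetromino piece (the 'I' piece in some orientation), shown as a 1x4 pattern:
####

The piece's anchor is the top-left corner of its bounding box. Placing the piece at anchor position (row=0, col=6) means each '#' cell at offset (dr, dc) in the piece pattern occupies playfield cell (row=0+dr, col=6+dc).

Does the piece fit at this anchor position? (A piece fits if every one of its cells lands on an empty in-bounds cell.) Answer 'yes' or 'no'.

Check each piece cell at anchor (0, 6):
  offset (0,0) -> (0,6): empty -> OK
  offset (0,1) -> (0,7): empty -> OK
  offset (0,2) -> (0,8): empty -> OK
  offset (0,3) -> (0,9): empty -> OK
All cells valid: yes

Answer: yes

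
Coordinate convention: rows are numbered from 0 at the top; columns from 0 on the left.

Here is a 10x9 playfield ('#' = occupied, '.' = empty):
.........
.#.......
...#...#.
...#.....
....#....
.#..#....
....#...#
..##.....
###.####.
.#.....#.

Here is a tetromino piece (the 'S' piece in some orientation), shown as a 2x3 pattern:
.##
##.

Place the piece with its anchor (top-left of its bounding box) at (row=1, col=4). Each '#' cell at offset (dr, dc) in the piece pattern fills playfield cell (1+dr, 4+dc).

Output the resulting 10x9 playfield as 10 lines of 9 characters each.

Fill (1+0,4+1) = (1,5)
Fill (1+0,4+2) = (1,6)
Fill (1+1,4+0) = (2,4)
Fill (1+1,4+1) = (2,5)

Answer: .........
.#...##..
...###.#.
...#.....
....#....
.#..#....
....#...#
..##.....
###.####.
.#.....#.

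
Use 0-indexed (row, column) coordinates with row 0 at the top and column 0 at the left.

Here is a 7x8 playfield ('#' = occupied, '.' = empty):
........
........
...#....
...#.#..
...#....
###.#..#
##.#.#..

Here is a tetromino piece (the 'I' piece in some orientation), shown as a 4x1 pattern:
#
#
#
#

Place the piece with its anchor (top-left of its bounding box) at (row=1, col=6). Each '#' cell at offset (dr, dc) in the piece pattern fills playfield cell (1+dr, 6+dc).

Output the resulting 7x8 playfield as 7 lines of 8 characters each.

Answer: ........
......#.
...#..#.
...#.##.
...#..#.
###.#..#
##.#.#..

Derivation:
Fill (1+0,6+0) = (1,6)
Fill (1+1,6+0) = (2,6)
Fill (1+2,6+0) = (3,6)
Fill (1+3,6+0) = (4,6)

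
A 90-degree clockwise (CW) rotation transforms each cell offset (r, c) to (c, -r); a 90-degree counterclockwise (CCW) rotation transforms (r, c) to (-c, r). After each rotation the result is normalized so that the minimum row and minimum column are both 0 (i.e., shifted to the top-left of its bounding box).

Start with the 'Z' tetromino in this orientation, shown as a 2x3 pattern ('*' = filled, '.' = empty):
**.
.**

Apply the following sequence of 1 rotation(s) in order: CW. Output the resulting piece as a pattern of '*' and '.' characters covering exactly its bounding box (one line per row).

Start:
**.
.**
After rotation 1 (CW):
.*
**
*.

Answer: .*
**
*.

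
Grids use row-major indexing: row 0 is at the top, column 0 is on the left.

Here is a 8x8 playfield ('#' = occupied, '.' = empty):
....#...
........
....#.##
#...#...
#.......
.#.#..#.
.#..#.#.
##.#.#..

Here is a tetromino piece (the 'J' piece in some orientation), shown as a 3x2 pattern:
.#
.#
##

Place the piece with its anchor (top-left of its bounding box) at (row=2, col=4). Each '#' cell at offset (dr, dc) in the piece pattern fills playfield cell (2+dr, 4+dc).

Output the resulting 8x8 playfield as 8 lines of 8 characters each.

Answer: ....#...
........
....####
#...##..
#...##..
.#.#..#.
.#..#.#.
##.#.#..

Derivation:
Fill (2+0,4+1) = (2,5)
Fill (2+1,4+1) = (3,5)
Fill (2+2,4+0) = (4,4)
Fill (2+2,4+1) = (4,5)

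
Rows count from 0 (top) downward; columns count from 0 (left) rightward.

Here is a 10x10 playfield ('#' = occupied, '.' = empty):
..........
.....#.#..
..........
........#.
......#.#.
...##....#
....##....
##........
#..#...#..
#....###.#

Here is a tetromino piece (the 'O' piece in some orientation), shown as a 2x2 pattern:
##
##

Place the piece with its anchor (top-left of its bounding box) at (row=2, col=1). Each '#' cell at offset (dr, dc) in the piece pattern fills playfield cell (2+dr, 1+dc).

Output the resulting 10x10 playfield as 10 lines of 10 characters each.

Fill (2+0,1+0) = (2,1)
Fill (2+0,1+1) = (2,2)
Fill (2+1,1+0) = (3,1)
Fill (2+1,1+1) = (3,2)

Answer: ..........
.....#.#..
.##.......
.##.....#.
......#.#.
...##....#
....##....
##........
#..#...#..
#....###.#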